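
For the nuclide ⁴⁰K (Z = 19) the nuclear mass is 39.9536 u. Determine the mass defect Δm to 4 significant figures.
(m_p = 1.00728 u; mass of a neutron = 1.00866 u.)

Z = 19, so N = A − Z = 40 − 19 = 21.
Mass of separated nucleons = 19(1.00728) + 21(1.00866) = 19.13832 + 21.18186 = 40.32018 u
The mass defect is 40.32018 − 39.9536 = 0.36658 u.

0.3666 u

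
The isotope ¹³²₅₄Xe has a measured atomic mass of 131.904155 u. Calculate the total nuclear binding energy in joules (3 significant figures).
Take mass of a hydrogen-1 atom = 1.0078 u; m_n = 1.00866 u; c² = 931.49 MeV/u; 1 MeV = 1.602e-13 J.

With 54 protons and 78 neutrons (A = 132):
Σm = 54·m(¹H) + 78·m_n = 54.4212 + 78.67548 = 133.09668 u
Mass defect Δm = 133.09668 − 131.904155 = 1.192525 u
E_B = 1.192525 × 931.49 = 1110.83 MeV
In joules: 1110.83 MeV × 1.602e-13 J/MeV = 1.7795e-10 J

1.78e-10 J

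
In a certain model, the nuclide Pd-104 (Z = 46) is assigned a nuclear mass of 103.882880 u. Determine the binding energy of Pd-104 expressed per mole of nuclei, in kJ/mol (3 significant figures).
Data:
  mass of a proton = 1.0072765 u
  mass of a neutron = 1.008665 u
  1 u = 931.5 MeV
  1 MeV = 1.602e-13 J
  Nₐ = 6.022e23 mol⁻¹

Z = 46, so N = A − Z = 104 − 46 = 58.
Σm = 46·m_p + 58·m_n = 46.3347190 + 58.502570 = 104.8372890 u
Mass defect Δm = 104.8372890 − 103.882880 = 0.9544090 u
Converting to energy: 0.9544090 u × 931.5 MeV/u = 889.032 MeV
Per nucleus in joules: 889.032 MeV × 1.602e-13 J/MeV = 1.4242e-10 J
Per mole: 1.4242e-10 J × 6.022e23 mol⁻¹ = 8.5765e+13 J/mol

8.58e+10 kJ/mol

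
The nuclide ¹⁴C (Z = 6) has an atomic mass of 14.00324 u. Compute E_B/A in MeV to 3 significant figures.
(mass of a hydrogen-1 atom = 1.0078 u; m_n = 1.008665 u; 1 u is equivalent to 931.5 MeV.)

The nucleus contains 6 protons and 14 − 6 = 8 neutrons.
Total constituent mass: 6 × 1.0078 + 8 × 1.008665 = 14.116120 u
Mass defect Δm = 14.116120 − 14.00324 = 0.112880 u
Binding energy = Δm·c² = 0.112880 × 931.5 MeV/u = 105.148 MeV
BE/A = 105.148 MeV / 14 = 7.511 MeV/nucleon

7.51 MeV/nucleon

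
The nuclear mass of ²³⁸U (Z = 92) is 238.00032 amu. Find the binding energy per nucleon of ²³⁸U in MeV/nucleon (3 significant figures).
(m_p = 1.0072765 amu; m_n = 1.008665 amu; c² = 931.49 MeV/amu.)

7.57 MeV/nucleon

Mass of separated nucleons = 92(1.0072765) + 146(1.008665) = 92.6694380 + 147.265090 = 239.9345280 amu
Mass defect Δm = 239.9345280 − 238.00032 = 1.9342080 amu
Converting to energy: 1.9342080 amu × 931.49 MeV/amu = 1801.70 MeV
BE/A = 1801.70 MeV / 238 = 7.570 MeV/nucleon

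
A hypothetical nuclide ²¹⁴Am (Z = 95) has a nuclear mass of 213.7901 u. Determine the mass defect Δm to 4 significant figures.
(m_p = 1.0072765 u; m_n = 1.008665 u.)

1.932 u

The nucleus contains 95 protons and 214 − 95 = 119 neutrons.
Σm = 95·m_p + 119·m_n = 95.6912675 + 120.031135 = 215.7224025 u
The mass defect is 215.7224025 − 213.7901 = 1.9323025 u.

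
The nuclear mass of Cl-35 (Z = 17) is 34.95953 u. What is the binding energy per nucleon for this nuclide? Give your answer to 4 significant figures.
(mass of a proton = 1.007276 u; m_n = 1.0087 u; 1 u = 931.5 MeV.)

8.537 MeV/nucleon

With 17 protons and 18 neutrons (A = 35):
Mass of separated nucleons = 17(1.007276) + 18(1.0087) = 17.123692 + 18.1566 = 35.280292 u
Δm = 35.280292 − 34.95953 = 0.320762 u
E_B = 0.320762 × 931.5 = 298.790 MeV
Dividing by A = 35 gives 8.537 MeV per nucleon.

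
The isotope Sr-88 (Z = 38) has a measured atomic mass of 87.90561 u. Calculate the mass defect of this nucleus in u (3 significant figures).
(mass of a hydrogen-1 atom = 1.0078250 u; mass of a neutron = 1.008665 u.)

0.825 u

Z = 38, so N = A − Z = 88 − 38 = 50.
Mass of separated nucleons = 38(1.0078250) + 50(1.008665) = 38.2973500 + 50.433250 = 88.7306000 u
The mass defect is 88.7306000 − 87.90561 = 0.8249900 u.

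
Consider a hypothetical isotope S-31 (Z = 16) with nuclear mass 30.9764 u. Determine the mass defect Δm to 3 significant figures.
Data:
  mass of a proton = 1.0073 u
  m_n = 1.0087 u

0.271 u

Total constituent mass: 16 × 1.0073 + 15 × 1.0087 = 31.2473 u
The mass defect is 31.2473 − 30.9764 = 0.2709 u.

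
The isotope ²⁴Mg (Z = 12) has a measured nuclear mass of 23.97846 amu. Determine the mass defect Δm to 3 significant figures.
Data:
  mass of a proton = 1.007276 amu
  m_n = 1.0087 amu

0.213 amu

Total constituent mass: 12 × 1.007276 + 12 × 1.0087 = 24.191712 amu
The mass defect is 24.191712 − 23.97846 = 0.213252 amu.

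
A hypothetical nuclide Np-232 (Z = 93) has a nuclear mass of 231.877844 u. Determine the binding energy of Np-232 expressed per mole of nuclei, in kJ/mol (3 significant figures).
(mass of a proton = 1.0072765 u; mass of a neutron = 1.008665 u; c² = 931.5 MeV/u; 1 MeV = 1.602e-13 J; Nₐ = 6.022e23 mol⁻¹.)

With 93 protons and 139 neutrons (A = 232):
Σm = 93·m_p + 139·m_n = 93.6767145 + 140.204435 = 233.8811495 u
Mass defect Δm = 233.8811495 − 231.877844 = 2.0033055 u
Binding energy = Δm·c² = 2.0033055 × 931.5 MeV/u = 1866.08 MeV
Per nucleus in joules: 1866.08 MeV × 1.602e-13 J/MeV = 2.9895e-10 J
Per mole: 2.9895e-10 J × 6.022e23 mol⁻¹ = 1.8003e+14 J/mol

1.80e+11 kJ/mol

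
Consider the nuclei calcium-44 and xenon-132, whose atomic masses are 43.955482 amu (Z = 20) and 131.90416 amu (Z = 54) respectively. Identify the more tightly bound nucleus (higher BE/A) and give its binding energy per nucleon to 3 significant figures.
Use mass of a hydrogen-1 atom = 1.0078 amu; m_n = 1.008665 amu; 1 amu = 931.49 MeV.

calcium-44; 8.65 MeV/nucleon

calcium-44: Σm = 20(1.0078) + 24(1.008665) = 44.363960 amu; Δm = 0.408478 amu; E_B = 380.49 MeV; E_B/A = 8.648 MeV
xenon-132: Σm = 54(1.0078) + 78(1.008665) = 133.097070 amu; Δm = 1.192910 amu; E_B = 1111.2 MeV; E_B/A = 8.418 MeV
calcium-44 has the higher binding energy per nucleon, so it is the more tightly bound nucleus.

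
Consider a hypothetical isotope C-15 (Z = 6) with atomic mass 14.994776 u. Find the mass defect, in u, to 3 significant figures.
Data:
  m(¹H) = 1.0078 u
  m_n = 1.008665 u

0.130 u

The nucleus contains 6 protons and 15 − 6 = 9 neutrons.
Total constituent mass: 6 × 1.0078 + 9 × 1.008665 = 15.124785 u
Δm = 15.124785 − 14.994776 = 0.130009 u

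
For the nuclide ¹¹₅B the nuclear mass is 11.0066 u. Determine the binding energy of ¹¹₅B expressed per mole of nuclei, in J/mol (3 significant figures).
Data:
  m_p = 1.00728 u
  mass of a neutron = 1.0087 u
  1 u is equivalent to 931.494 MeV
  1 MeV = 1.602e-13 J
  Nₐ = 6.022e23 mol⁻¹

7.37e+12 J/mol

Mass of separated nucleons = 5(1.00728) + 6(1.0087) = 5.03640 + 6.0522 = 11.08860 u
Δm = 11.08860 − 11.0066 = 0.08200 u
E_B = 0.08200 × 931.494 = 76.3825 MeV
Per nucleus in joules: 76.3825 MeV × 1.602e-13 J/MeV = 1.2236e-11 J
Per mole: 1.2236e-11 J × 6.022e23 mol⁻¹ = 7.3685e+12 J/mol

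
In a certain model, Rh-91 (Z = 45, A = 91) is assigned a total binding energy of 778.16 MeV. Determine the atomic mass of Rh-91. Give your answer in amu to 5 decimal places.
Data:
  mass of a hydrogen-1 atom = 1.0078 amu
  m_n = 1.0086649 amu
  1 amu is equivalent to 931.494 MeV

90.91420 amu

Mass defect = 778.16 MeV / (931.494 MeV/amu) = 0.8353892 amu
Constituent mass = 45(1.0078) + 46(1.0086649) = 91.7495854 amu
Atomic mass = 91.7495854 − 0.8353892 = 90.9141962 amu ≈ 90.91420 amu (to 5 decimal places)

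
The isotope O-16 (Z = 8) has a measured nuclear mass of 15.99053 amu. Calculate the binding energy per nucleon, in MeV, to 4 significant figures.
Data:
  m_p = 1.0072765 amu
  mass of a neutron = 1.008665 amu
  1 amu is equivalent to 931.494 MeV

7.976 MeV/nucleon

The nucleus contains 8 protons and 16 − 8 = 8 neutrons.
Total constituent mass: 8 × 1.0072765 + 8 × 1.008665 = 16.1275320 amu
The mass defect is 16.1275320 − 15.99053 = 0.1370020 amu.
Binding energy = Δm·c² = 0.1370020 × 931.494 MeV/amu = 127.617 MeV
BE/A = 127.617 MeV / 16 = 7.976 MeV/nucleon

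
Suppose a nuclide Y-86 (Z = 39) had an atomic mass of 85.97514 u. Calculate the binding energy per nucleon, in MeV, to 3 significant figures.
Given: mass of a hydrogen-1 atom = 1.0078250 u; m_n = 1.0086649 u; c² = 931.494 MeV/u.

Z = 39, so N = A − Z = 86 − 39 = 47.
Mass of separated nucleons = 39(1.0078250) + 47(1.0086649) = 39.3051750 + 47.4072503 = 86.7124253 u
Δm = 86.7124253 − 85.97514 = 0.7372853 u
Binding energy = Δm·c² = 0.7372853 × 931.494 MeV/u = 686.777 MeV
Dividing by A = 86 gives 7.986 MeV per nucleon.

7.99 MeV/nucleon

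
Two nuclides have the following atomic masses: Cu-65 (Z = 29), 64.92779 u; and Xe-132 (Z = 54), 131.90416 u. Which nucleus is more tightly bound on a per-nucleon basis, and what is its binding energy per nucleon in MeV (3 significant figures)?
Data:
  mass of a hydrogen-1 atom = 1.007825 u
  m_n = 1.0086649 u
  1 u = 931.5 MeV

Cu-65; 8.76 MeV/nucleon

Cu-65: Σm = 29(1.007825) + 36(1.0086649) = 65.5388614 u; Δm = 0.6110714 u; E_B = 569.21 MeV; E_B/A = 8.757 MeV
Xe-132: Σm = 54(1.007825) + 78(1.0086649) = 133.0984122 u; Δm = 1.1942522 u; E_B = 1112.45 MeV; E_B/A = 8.428 MeV
Cu-65 has the higher binding energy per nucleon, so it is the more tightly bound nucleus.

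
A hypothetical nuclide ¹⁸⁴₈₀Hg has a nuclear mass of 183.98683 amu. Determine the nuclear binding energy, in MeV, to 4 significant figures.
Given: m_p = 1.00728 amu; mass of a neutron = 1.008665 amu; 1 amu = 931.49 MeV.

1394 MeV

Σm = 80·m_p + 104·m_n = 80.58240 + 104.901160 = 185.483560 amu
Mass defect Δm = 185.483560 − 183.98683 = 1.496730 amu
Binding energy = Δm·c² = 1.496730 × 931.49 MeV/amu = 1394.19 MeV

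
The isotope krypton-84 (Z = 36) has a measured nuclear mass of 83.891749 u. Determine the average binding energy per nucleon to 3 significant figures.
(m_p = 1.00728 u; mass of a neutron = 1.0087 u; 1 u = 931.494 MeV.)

With 36 protons and 48 neutrons (A = 84):
Mass of separated nucleons = 36(1.00728) + 48(1.0087) = 36.26208 + 48.4176 = 84.67968 u
Mass defect Δm = 84.67968 − 83.891749 = 0.787931 u
Binding energy = Δm·c² = 0.787931 × 931.494 MeV/u = 733.953 MeV
Dividing by A = 84 gives 8.738 MeV per nucleon.

8.74 MeV/nucleon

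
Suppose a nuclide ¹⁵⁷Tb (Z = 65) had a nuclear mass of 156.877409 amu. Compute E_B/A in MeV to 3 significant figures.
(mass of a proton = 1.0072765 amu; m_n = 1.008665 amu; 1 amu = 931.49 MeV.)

Mass of separated nucleons = 65(1.0072765) + 92(1.008665) = 65.4729725 + 92.797180 = 158.2701525 amu
Mass defect Δm = 158.2701525 − 156.877409 = 1.3927435 amu
E_B = 1.3927435 × 931.49 = 1297.33 MeV
Per nucleon: 1297.33 / 157 = 8.263 MeV

8.26 MeV/nucleon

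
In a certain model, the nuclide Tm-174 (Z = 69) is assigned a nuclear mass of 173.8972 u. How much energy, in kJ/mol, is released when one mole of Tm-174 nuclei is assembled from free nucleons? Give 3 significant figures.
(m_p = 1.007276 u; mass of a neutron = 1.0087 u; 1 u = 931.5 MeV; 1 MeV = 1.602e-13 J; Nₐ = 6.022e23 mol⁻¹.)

1.36e+11 kJ/mol

Mass of separated nucleons = 69(1.007276) + 105(1.0087) = 69.502044 + 105.9135 = 175.415544 u
The mass defect is 175.415544 − 173.8972 = 1.518344 u.
Converting to energy: 1.518344 u × 931.5 MeV/u = 1414.34 MeV
Per nucleus in joules: 1414.34 MeV × 1.602e-13 J/MeV = 2.2658e-10 J
Per mole: 2.2658e-10 J × 6.022e23 mol⁻¹ = 1.3645e+14 J/mol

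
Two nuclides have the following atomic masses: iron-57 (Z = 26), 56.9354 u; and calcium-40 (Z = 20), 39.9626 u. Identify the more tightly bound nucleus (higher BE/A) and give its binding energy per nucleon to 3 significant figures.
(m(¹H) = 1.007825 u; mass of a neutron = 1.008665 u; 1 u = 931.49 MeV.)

iron-57: Σm = 26(1.007825) + 31(1.008665) = 57.472065 u; Δm = 0.536665 u; E_B = 499.90 MeV; E_B/A = 8.770 MeV
calcium-40: Σm = 20(1.007825) + 20(1.008665) = 40.329800 u; Δm = 0.367200 u; E_B = 342.04 MeV; E_B/A = 8.551 MeV
iron-57 has the higher binding energy per nucleon, so it is the more tightly bound nucleus.

iron-57; 8.77 MeV/nucleon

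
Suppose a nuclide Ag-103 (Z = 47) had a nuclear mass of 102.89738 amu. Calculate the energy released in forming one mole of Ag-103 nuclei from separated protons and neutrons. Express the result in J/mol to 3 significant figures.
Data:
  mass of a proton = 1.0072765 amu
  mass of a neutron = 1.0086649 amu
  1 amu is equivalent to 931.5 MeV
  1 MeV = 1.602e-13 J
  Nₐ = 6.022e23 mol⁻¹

Total constituent mass: 47 × 1.0072765 + 56 × 1.0086649 = 103.8272299 amu
Mass defect Δm = 103.8272299 − 102.89738 = 0.9298499 amu
Converting to energy: 0.9298499 amu × 931.5 MeV/amu = 866.155 MeV
Per nucleus in joules: 866.155 MeV × 1.602e-13 J/MeV = 1.3876e-10 J
Per mole: 1.3876e-10 J × 6.022e23 mol⁻¹ = 8.3561e+13 J/mol

8.36e+13 J/mol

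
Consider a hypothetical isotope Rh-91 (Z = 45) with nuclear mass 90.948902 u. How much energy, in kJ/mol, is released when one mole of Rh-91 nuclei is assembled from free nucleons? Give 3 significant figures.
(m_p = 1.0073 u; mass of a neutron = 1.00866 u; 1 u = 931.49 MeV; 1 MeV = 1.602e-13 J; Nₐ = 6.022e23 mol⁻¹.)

6.99e+10 kJ/mol

Z = 45, so N = A − Z = 91 − 45 = 46.
Total constituent mass: 45 × 1.0073 + 46 × 1.00866 = 91.72686 u
Mass defect Δm = 91.72686 − 90.948902 = 0.777958 u
Converting to energy: 0.777958 u × 931.49 MeV/u = 724.660 MeV
Per nucleus in joules: 724.660 MeV × 1.602e-13 J/MeV = 1.1609e-10 J
Per mole: 1.1609e-10 J × 6.022e23 mol⁻¹ = 6.9909e+13 J/mol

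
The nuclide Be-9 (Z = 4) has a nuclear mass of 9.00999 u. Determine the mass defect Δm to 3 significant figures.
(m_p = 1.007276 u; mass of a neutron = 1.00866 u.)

0.0624 u

The nucleus contains 4 protons and 9 − 4 = 5 neutrons.
Total constituent mass: 4 × 1.007276 + 5 × 1.00866 = 9.072404 u
Mass defect Δm = 9.072404 − 9.00999 = 0.062414 u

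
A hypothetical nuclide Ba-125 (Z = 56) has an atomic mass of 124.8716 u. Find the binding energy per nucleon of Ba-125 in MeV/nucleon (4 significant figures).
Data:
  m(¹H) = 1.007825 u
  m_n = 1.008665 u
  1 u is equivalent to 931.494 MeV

With 56 protons and 69 neutrons (A = 125):
Total constituent mass: 56 × 1.007825 + 69 × 1.008665 = 126.036085 u
Mass defect Δm = 126.036085 − 124.8716 = 1.164485 u
Converting to energy: 1.164485 u × 931.494 MeV/u = 1084.71 MeV
BE/A = 1084.71 MeV / 125 = 8.678 MeV/nucleon

8.678 MeV/nucleon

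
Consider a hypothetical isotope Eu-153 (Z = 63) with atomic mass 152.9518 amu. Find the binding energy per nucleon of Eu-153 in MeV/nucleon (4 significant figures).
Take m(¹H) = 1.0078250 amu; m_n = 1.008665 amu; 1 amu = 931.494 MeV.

8.043 MeV/nucleon

Z = 63, so N = A − Z = 153 − 63 = 90.
Σm = 63·m(¹H) + 90·m_n = 63.4929750 + 90.779850 = 154.2728250 amu
The mass defect is 154.2728250 − 152.9518 = 1.3210250 amu.
Binding energy = Δm·c² = 1.3210250 × 931.494 MeV/amu = 1230.53 MeV
Per nucleon: 1230.53 / 153 = 8.043 MeV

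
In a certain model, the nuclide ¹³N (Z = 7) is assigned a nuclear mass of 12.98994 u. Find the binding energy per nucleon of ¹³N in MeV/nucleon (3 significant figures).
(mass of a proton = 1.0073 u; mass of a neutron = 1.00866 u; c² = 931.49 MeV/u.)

The nucleus contains 7 protons and 13 − 7 = 6 neutrons.
Mass of separated nucleons = 7(1.0073) + 6(1.00866) = 7.0511 + 6.05196 = 13.10306 u
The mass defect is 13.10306 − 12.98994 = 0.11312 u.
Converting to energy: 0.11312 u × 931.49 MeV/u = 105.370 MeV
Per nucleon: 105.370 / 13 = 8.105 MeV

8.11 MeV/nucleon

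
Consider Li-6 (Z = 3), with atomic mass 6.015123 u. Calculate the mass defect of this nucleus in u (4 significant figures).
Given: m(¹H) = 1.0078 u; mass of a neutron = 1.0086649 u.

0.03427 u

Z = 3, so N = A − Z = 6 − 3 = 3.
Σm = 3·m(¹H) + 3·m_n = 3.0234 + 3.0259947 = 6.0493947 u
Mass defect Δm = 6.0493947 − 6.015123 = 0.0342717 u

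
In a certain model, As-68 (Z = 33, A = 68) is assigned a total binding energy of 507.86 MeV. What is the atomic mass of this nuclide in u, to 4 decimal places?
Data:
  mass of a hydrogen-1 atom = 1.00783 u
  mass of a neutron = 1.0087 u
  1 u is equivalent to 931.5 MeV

68.0177 u

Mass defect = 507.86 MeV / (931.5 MeV/u) = 0.545207 u
Constituent mass = 33(1.00783) + 35(1.0087) = 68.56289 u
Atomic mass = 68.56289 − 0.545207 = 68.017683 u ≈ 68.0177 u (to 4 decimal places)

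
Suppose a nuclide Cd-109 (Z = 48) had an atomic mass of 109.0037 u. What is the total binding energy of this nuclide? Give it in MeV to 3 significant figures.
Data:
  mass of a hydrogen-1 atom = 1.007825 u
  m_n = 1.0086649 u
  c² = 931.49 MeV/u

Mass of separated nucleons = 48(1.007825) + 61(1.0086649) = 48.375600 + 61.5285589 = 109.9041589 u
Mass defect Δm = 109.9041589 − 109.0037 = 0.9004589 u
Binding energy = Δm·c² = 0.9004589 × 931.49 MeV/u = 838.768 MeV

839 MeV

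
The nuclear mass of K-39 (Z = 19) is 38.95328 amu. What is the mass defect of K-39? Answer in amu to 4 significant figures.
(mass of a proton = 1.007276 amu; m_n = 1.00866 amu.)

The nucleus contains 19 protons and 39 − 19 = 20 neutrons.
Mass of separated nucleons = 19(1.007276) + 20(1.00866) = 19.138244 + 20.17320 = 39.311444 amu
Δm = 39.311444 − 38.95328 = 0.358164 amu

0.3582 amu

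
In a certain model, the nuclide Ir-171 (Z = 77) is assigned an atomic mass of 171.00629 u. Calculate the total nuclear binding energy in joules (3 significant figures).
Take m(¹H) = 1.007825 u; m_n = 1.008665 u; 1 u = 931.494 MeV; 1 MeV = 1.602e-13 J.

The nucleus contains 77 protons and 171 − 77 = 94 neutrons.
Σm = 77·m(¹H) + 94·m_n = 77.602525 + 94.814510 = 172.417035 u
Δm = 172.417035 − 171.00629 = 1.410745 u
Converting to energy: 1.410745 u × 931.494 MeV/u = 1314.10 MeV
In joules: 1314.10 MeV × 1.602e-13 J/MeV = 2.1052e-10 J

2.11e-10 J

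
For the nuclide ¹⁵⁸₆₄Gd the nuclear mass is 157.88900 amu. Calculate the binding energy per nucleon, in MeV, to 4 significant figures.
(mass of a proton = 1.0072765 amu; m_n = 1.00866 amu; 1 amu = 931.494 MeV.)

8.199 MeV/nucleon

Σm = 64·m_p + 94·m_n = 64.4656960 + 94.81404 = 159.2797360 amu
Δm = 159.2797360 − 157.88900 = 1.3907360 amu
E_B = 1.3907360 × 931.494 = 1295.46 MeV
BE/A = 1295.46 MeV / 158 = 8.199 MeV/nucleon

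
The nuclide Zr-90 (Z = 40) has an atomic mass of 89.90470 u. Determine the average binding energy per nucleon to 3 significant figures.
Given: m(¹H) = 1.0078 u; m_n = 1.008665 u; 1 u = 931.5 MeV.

8.70 MeV/nucleon

Total constituent mass: 40 × 1.0078 + 50 × 1.008665 = 90.745250 u
Mass defect Δm = 90.745250 − 89.90470 = 0.840550 u
E_B = 0.840550 × 931.5 = 782.972 MeV
Dividing by A = 90 gives 8.700 MeV per nucleon.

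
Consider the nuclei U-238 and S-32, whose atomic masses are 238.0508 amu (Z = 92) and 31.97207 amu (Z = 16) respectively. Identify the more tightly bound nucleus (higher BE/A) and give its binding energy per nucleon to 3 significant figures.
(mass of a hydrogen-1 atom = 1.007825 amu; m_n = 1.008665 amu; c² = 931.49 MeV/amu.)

U-238: Σm = 92(1.007825) + 146(1.008665) = 239.984990 amu; Δm = 1.934190 amu; E_B = 1801.7 MeV; E_B/A = 7.570 MeV
S-32: Σm = 16(1.007825) + 16(1.008665) = 32.263840 amu; Δm = 0.291770 amu; E_B = 271.78 MeV; E_B/A = 8.493 MeV
S-32 has the higher binding energy per nucleon, so it is the more tightly bound nucleus.

S-32; 8.49 MeV/nucleon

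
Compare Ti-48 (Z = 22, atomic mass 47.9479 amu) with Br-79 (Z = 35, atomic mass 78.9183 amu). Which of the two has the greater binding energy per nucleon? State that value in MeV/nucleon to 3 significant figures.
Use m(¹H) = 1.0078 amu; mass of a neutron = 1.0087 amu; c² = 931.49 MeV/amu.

Ti-48: Σm = 22(1.0078) + 26(1.0087) = 48.3978 amu; Δm = 0.4499 amu; E_B = 419.08 MeV; E_B/A = 8.731 MeV
Br-79: Σm = 35(1.0078) + 44(1.0087) = 79.6558 amu; Δm = 0.7375 amu; E_B = 686.97 MeV; E_B/A = 8.696 MeV
Ti-48 has the higher binding energy per nucleon, so it is the more tightly bound nucleus.

Ti-48; 8.73 MeV/nucleon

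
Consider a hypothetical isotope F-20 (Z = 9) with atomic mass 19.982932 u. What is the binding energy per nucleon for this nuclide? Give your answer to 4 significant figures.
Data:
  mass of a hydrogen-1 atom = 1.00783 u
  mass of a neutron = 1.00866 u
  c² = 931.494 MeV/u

8.514 MeV/nucleon

With 9 protons and 11 neutrons (A = 20):
Mass of separated nucleons = 9(1.00783) + 11(1.00866) = 9.07047 + 11.09526 = 20.16573 u
The mass defect is 20.16573 − 19.982932 = 0.182798 u.
E_B = 0.182798 × 931.494 = 170.275 MeV
BE/A = 170.275 MeV / 20 = 8.514 MeV/nucleon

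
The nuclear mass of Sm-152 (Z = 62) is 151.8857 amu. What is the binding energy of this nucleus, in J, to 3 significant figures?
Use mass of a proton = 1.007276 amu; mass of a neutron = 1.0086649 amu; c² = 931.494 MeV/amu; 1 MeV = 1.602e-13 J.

2.01e-10 J

Total constituent mass: 62 × 1.007276 + 90 × 1.0086649 = 153.2309530 amu
Δm = 153.2309530 − 151.8857 = 1.3452530 amu
Converting to energy: 1.3452530 amu × 931.494 MeV/amu = 1253.10 MeV
In joules: 1253.10 MeV × 1.602e-13 J/MeV = 2.0075e-10 J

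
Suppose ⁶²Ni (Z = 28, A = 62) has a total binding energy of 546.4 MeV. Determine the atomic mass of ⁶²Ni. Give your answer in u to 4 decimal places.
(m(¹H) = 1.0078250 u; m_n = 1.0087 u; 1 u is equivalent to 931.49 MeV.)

61.9283 u

Mass defect = 546.4 MeV / (931.49 MeV/u) = 0.586587 u
Constituent mass = 28(1.0078250) + 34(1.0087) = 62.5149000 u
Atomic mass = 62.5149000 − 0.586587 = 61.9283130 u ≈ 61.9283 u (to 4 decimal places)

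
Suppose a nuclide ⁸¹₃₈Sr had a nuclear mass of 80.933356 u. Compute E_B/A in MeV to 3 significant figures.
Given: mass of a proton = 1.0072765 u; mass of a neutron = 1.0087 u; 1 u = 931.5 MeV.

Σm = 38·m_p + 43·m_n = 38.2765070 + 43.3741 = 81.6506070 u
Mass defect Δm = 81.6506070 − 80.933356 = 0.7172510 u
Binding energy = Δm·c² = 0.7172510 × 931.5 MeV/u = 668.119 MeV
BE/A = 668.119 MeV / 81 = 8.248 MeV/nucleon

8.25 MeV/nucleon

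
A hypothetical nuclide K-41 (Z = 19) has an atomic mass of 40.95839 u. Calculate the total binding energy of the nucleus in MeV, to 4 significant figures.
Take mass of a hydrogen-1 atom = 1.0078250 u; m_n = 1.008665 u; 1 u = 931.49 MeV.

354.8 MeV

The nucleus contains 19 protons and 41 − 19 = 22 neutrons.
Total constituent mass: 19 × 1.0078250 + 22 × 1.008665 = 41.3393050 u
Mass defect Δm = 41.3393050 − 40.95839 = 0.3809150 u
Binding energy = Δm·c² = 0.3809150 × 931.49 MeV/u = 354.819 MeV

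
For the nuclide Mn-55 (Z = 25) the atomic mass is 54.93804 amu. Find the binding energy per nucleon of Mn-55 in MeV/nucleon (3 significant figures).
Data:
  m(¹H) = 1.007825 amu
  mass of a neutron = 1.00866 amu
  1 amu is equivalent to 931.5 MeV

8.76 MeV/nucleon

Z = 25, so N = A − Z = 55 − 25 = 30.
Σm = 25·m(¹H) + 30·m_n = 25.195625 + 30.25980 = 55.455425 amu
The mass defect is 55.455425 − 54.93804 = 0.517385 amu.
Binding energy = Δm·c² = 0.517385 × 931.5 MeV/amu = 481.944 MeV
BE/A = 481.944 MeV / 55 = 8.763 MeV/nucleon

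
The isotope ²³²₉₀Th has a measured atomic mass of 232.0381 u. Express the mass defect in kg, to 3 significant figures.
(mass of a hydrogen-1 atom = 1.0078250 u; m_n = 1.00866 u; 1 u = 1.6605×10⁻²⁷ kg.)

Total constituent mass: 90 × 1.0078250 + 142 × 1.00866 = 233.9339700 u
Mass defect Δm = 233.9339700 − 232.0381 = 1.8958700 u
In SI units: 1.8958700 u × 1.6605×10⁻²⁷ kg/u = 3.1481e-27 kg

3.15e-27 kg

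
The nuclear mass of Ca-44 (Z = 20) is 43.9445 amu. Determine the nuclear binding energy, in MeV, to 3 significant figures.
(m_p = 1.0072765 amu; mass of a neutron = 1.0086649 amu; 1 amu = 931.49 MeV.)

Mass of separated nucleons = 20(1.0072765) + 24(1.0086649) = 20.1455300 + 24.2079576 = 44.3534876 amu
Δm = 44.3534876 − 43.9445 = 0.4089876 amu
E_B = 0.4089876 × 931.49 = 380.968 MeV

381 MeV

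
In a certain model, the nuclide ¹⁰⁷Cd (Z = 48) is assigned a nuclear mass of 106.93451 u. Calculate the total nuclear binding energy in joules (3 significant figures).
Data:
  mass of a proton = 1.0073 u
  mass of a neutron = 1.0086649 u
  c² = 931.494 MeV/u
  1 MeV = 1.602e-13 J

The nucleus contains 48 protons and 107 − 48 = 59 neutrons.
Total constituent mass: 48 × 1.0073 + 59 × 1.0086649 = 107.8616291 u
Mass defect Δm = 107.8616291 − 106.93451 = 0.9271191 u
E_B = 0.9271191 × 931.494 = 863.606 MeV
In joules: 863.606 MeV × 1.602e-13 J/MeV = 1.3835e-10 J

1.38e-10 J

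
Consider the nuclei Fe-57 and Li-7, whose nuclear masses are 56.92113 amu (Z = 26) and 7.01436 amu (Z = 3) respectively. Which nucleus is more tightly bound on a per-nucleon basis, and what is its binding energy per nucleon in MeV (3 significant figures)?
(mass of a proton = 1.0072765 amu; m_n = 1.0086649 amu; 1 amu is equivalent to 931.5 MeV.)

Fe-57: Σm = 26(1.0072765) + 31(1.0086649) = 57.4578009 amu; Δm = 0.5366709 amu; E_B = 499.91 MeV; E_B/A = 8.770 MeV
Li-7: Σm = 3(1.0072765) + 4(1.0086649) = 7.0564891 amu; Δm = 0.0421291 amu; E_B = 39.243 MeV; E_B/A = 5.606 MeV
Fe-57 has the higher binding energy per nucleon, so it is the more tightly bound nucleus.

Fe-57; 8.77 MeV/nucleon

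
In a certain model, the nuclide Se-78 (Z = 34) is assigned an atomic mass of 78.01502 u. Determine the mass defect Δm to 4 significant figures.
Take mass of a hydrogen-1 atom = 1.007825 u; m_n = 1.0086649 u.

0.6323 u

Z = 34, so N = A − Z = 78 − 34 = 44.
Σm = 34·m(¹H) + 44·m_n = 34.266050 + 44.3812556 = 78.6473056 u
The mass defect is 78.6473056 − 78.01502 = 0.6322856 u.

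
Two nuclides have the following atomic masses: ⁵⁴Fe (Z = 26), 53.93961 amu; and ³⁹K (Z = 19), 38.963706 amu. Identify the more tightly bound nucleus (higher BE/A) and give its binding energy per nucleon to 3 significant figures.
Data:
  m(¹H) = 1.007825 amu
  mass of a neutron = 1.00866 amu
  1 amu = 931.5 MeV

⁵⁴Fe: Σm = 26(1.007825) + 28(1.00866) = 54.445930 amu; Δm = 0.506320 amu; E_B = 471.64 MeV; E_B/A = 8.734 MeV
³⁹K: Σm = 19(1.007825) + 20(1.00866) = 39.321875 amu; Δm = 0.358169 amu; E_B = 333.634 MeV; E_B/A = 8.5547 MeV
⁵⁴Fe has the higher binding energy per nucleon, so it is the more tightly bound nucleus.

⁵⁴Fe; 8.73 MeV/nucleon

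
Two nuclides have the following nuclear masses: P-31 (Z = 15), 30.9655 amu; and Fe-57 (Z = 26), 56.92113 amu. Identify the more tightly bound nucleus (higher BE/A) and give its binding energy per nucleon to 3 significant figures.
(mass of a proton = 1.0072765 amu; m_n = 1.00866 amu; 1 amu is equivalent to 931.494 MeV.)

Fe-57; 8.77 MeV/nucleon

P-31: Σm = 15(1.0072765) + 16(1.00866) = 31.2477075 amu; Δm = 0.2822075 amu; E_B = 262.87 MeV; E_B/A = 8.480 MeV
Fe-57: Σm = 26(1.0072765) + 31(1.00866) = 57.4576490 amu; Δm = 0.5365190 amu; E_B = 499.76 MeV; E_B/A = 8.768 MeV
Fe-57 has the higher binding energy per nucleon, so it is the more tightly bound nucleus.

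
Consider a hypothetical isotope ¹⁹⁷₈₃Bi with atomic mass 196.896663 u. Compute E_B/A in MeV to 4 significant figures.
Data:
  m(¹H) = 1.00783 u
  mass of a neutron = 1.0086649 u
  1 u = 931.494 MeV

Total constituent mass: 83 × 1.00783 + 114 × 1.0086649 = 198.6376886 u
The mass defect is 198.6376886 − 196.896663 = 1.7410256 u.
E_B = 1.7410256 × 931.494 = 1621.75 MeV
Dividing by A = 197 gives 8.232 MeV per nucleon.

8.232 MeV/nucleon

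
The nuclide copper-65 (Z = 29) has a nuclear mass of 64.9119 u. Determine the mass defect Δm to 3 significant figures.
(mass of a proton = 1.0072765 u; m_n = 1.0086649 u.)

0.611 u

Z = 29, so N = A − Z = 65 − 29 = 36.
Total constituent mass: 29 × 1.0072765 + 36 × 1.0086649 = 65.5229549 u
The mass defect is 65.5229549 − 64.9119 = 0.6110549 u.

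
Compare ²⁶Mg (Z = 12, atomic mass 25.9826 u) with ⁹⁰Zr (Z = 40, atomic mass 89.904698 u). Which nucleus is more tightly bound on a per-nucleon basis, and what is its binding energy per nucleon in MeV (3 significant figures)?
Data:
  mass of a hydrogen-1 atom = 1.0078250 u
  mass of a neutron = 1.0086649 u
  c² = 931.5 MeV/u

²⁶Mg: Σm = 12(1.0078250) + 14(1.0086649) = 26.2152086 u; Δm = 0.2326086 u; E_B = 216.675 MeV; E_B/A = 8.334 MeV
⁹⁰Zr: Σm = 40(1.0078250) + 50(1.0086649) = 90.7462450 u; Δm = 0.8415470 u; E_B = 783.90 MeV; E_B/A = 8.710 MeV
⁹⁰Zr has the higher binding energy per nucleon, so it is the more tightly bound nucleus.

⁹⁰Zr; 8.71 MeV/nucleon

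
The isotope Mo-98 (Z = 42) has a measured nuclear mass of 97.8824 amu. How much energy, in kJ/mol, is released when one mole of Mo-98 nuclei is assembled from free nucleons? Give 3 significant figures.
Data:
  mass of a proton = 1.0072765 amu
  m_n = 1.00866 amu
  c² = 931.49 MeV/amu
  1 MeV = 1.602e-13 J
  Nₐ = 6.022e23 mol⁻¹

Z = 42, so N = A − Z = 98 − 42 = 56.
Total constituent mass: 42 × 1.0072765 + 56 × 1.00866 = 98.7905730 amu
Mass defect Δm = 98.7905730 − 97.8824 = 0.9081730 amu
Converting to energy: 0.9081730 amu × 931.49 MeV/amu = 845.954 MeV
Per nucleus in joules: 845.954 MeV × 1.602e-13 J/MeV = 1.3552e-10 J
Per mole: 1.3552e-10 J × 6.022e23 mol⁻¹ = 8.1610e+13 J/mol

8.16e+10 kJ/mol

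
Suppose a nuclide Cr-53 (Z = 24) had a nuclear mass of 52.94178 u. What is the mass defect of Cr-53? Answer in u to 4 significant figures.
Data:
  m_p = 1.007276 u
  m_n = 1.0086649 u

0.4841 u

Total constituent mass: 24 × 1.007276 + 29 × 1.0086649 = 53.4259061 u
Δm = 53.4259061 − 52.94178 = 0.4841261 u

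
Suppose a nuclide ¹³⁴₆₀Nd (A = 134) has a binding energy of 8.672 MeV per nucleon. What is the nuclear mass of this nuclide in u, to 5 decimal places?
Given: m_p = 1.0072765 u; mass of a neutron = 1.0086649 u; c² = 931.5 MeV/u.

133.83029 u

Total binding energy = 134 × 8.672 = 1162.048 MeV
Mass defect = 1162.048 MeV / (931.5 MeV/u) = 1.2475019 u
Constituent mass = 60(1.0072765) + 74(1.0086649) = 135.0777926 u
Nuclear mass = 135.0777926 − 1.2475019 = 133.8302907 u ≈ 133.83029 u (to 5 decimal places)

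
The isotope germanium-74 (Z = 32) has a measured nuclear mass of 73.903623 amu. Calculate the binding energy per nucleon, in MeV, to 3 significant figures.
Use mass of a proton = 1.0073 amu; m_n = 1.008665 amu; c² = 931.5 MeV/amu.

8.73 MeV/nucleon

Σm = 32·m_p + 42·m_n = 32.2336 + 42.363930 = 74.597530 amu
The mass defect is 74.597530 − 73.903623 = 0.693907 amu.
Binding energy = Δm·c² = 0.693907 × 931.5 MeV/amu = 646.374 MeV
BE/A = 646.374 MeV / 74 = 8.7348 MeV/nucleon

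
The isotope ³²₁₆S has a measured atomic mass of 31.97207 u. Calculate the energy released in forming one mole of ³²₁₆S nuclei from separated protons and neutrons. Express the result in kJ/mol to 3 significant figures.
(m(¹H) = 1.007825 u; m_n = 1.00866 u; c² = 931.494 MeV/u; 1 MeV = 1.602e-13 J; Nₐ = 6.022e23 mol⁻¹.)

2.62e+10 kJ/mol

Z = 16, so N = A − Z = 32 − 16 = 16.
Σm = 16·m(¹H) + 16·m_n = 16.125200 + 16.13856 = 32.263760 u
The mass defect is 32.263760 − 31.97207 = 0.291690 u.
Binding energy = Δm·c² = 0.291690 × 931.494 MeV/u = 271.707 MeV
Per nucleus in joules: 271.707 MeV × 1.602e-13 J/MeV = 4.3527e-11 J
Per mole: 4.3527e-11 J × 6.022e23 mol⁻¹ = 2.6212e+13 J/mol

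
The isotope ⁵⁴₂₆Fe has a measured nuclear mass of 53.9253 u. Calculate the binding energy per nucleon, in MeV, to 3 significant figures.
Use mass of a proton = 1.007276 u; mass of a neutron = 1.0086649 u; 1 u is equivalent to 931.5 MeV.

The nucleus contains 26 protons and 54 − 26 = 28 neutrons.
Mass of separated nucleons = 26(1.007276) + 28(1.0086649) = 26.189176 + 28.2426172 = 54.4317932 u
The mass defect is 54.4317932 − 53.9253 = 0.5064932 u.
E_B = 0.5064932 × 931.5 = 471.798 MeV
BE/A = 471.798 MeV / 54 = 8.737 MeV/nucleon

8.74 MeV/nucleon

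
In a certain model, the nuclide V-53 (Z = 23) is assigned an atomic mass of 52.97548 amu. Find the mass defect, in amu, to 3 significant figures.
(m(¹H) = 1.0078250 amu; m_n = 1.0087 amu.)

0.465 amu

The nucleus contains 23 protons and 53 − 23 = 30 neutrons.
Σm = 23·m(¹H) + 30·m_n = 23.1799750 + 30.2610 = 53.4409750 amu
Mass defect Δm = 53.4409750 − 52.97548 = 0.4654950 amu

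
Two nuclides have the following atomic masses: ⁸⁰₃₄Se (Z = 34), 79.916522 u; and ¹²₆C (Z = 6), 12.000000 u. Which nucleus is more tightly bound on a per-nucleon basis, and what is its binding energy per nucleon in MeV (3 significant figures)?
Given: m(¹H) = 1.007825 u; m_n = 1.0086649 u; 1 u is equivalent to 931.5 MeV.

⁸⁰₃₄Se; 8.71 MeV/nucleon

⁸⁰₃₄Se: Σm = 34(1.007825) + 46(1.0086649) = 80.6646354 u; Δm = 0.7481134 u; E_B = 696.87 MeV; E_B/A = 8.711 MeV
¹²₆C: Σm = 6(1.007825) + 6(1.0086649) = 12.0989394 u; Δm = 0.0989394 u; E_B = 92.162 MeV; E_B/A = 7.680 MeV
⁸⁰₃₄Se has the higher binding energy per nucleon, so it is the more tightly bound nucleus.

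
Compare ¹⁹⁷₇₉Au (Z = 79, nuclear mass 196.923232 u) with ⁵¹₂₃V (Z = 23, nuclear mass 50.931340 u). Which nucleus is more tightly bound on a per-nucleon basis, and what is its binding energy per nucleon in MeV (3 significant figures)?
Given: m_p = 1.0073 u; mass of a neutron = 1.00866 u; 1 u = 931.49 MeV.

¹⁹⁷₇₉Au: Σm = 79(1.0073) + 118(1.00866) = 198.59858 u; Δm = 1.675348 u; E_B = 1560.6 MeV; E_B/A = 7.922 MeV
⁵¹₂₃V: Σm = 23(1.0073) + 28(1.00866) = 51.41038 u; Δm = 0.479040 u; E_B = 446.22 MeV; E_B/A = 8.749 MeV
⁵¹₂₃V has the higher binding energy per nucleon, so it is the more tightly bound nucleus.

⁵¹₂₃V; 8.75 MeV/nucleon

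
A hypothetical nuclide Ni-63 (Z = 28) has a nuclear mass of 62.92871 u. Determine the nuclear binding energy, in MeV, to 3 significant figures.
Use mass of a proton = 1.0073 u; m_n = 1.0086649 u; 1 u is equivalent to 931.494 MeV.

With 28 protons and 35 neutrons (A = 63):
Mass of separated nucleons = 28(1.0073) + 35(1.0086649) = 28.2044 + 35.3032715 = 63.5076715 u
Δm = 63.5076715 − 62.92871 = 0.5789615 u
Converting to energy: 0.5789615 u × 931.494 MeV/u = 539.299 MeV

539 MeV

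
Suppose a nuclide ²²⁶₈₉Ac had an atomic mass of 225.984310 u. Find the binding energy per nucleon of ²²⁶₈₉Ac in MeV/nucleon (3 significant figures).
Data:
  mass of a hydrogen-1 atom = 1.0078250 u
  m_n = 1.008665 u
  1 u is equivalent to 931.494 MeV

With 89 protons and 137 neutrons (A = 226):
Mass of separated nucleons = 89(1.0078250) + 137(1.008665) = 89.6964250 + 138.187105 = 227.8835300 u
The mass defect is 227.8835300 − 225.984310 = 1.8992200 u.
Converting to energy: 1.8992200 u × 931.494 MeV/u = 1769.11 MeV
BE/A = 1769.11 MeV / 226 = 7.828 MeV/nucleon

7.83 MeV/nucleon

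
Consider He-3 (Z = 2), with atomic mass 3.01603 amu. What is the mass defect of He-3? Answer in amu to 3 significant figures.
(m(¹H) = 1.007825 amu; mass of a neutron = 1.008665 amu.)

0.00829 amu

With 2 protons and 1 neutrons (A = 3):
Total constituent mass: 2 × 1.007825 + 1 × 1.008665 = 3.024315 amu
Mass defect Δm = 3.024315 − 3.01603 = 0.008285 amu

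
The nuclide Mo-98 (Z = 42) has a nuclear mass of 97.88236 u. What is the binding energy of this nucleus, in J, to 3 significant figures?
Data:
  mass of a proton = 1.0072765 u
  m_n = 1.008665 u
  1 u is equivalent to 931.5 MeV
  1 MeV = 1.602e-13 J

Mass of separated nucleons = 42(1.0072765) + 56(1.008665) = 42.3056130 + 56.485240 = 98.7908530 u
The mass defect is 98.7908530 − 97.88236 = 0.9084930 u.
E_B = 0.9084930 × 931.5 = 846.261 MeV
In joules: 846.261 MeV × 1.602e-13 J/MeV = 1.3557e-10 J

1.36e-10 J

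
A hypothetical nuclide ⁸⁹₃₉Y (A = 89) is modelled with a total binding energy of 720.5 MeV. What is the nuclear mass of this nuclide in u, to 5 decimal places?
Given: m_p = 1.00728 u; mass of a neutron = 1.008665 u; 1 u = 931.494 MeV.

Mass defect = 720.5 MeV / (931.494 MeV/u) = 0.7734886 u
Constituent mass = 39(1.00728) + 50(1.008665) = 89.717170 u
Nuclear mass = 89.717170 − 0.7734886 = 88.9436814 u ≈ 88.94368 u (to 5 decimal places)

88.94368 u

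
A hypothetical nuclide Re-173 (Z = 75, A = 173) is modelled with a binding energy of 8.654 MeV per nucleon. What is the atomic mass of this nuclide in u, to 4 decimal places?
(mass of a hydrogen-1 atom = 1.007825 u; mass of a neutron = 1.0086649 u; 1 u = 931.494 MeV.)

Total binding energy = 173 × 8.654 = 1497.142 MeV
Mass defect = 1497.142 MeV / (931.494 MeV/u) = 1.607248 u
Constituent mass = 75(1.007825) + 98(1.0086649) = 174.4360352 u
Atomic mass = 174.4360352 − 1.607248 = 172.8287872 u ≈ 172.8288 u (to 4 decimal places)

172.8288 u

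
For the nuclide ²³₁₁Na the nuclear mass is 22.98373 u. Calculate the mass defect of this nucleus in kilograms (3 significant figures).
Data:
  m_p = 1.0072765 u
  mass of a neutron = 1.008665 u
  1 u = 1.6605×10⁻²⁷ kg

Σm = 11·m_p + 12·m_n = 11.0800415 + 12.103980 = 23.1840215 u
The mass defect is 23.1840215 − 22.98373 = 0.2002915 u.
In SI units: 0.2002915 u × 1.6605×10⁻²⁷ kg/u = 3.3258e-28 kg

3.33e-28 kg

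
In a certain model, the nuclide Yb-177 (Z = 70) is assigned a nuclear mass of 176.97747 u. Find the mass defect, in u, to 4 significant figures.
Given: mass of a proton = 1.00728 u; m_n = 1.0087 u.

1.463 u

Total constituent mass: 70 × 1.00728 + 107 × 1.0087 = 178.44050 u
Δm = 178.44050 − 176.97747 = 1.46303 u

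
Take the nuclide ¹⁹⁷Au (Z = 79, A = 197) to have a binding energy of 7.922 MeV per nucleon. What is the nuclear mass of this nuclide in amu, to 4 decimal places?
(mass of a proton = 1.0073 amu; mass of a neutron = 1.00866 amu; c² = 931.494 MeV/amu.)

Total binding energy = 197 × 7.922 = 1560.634 MeV
Mass defect = 1560.634 MeV / (931.494 MeV/amu) = 1.675410 amu
Constituent mass = 79(1.0073) + 118(1.00866) = 198.59858 amu
Nuclear mass = 198.59858 − 1.675410 = 196.923170 amu ≈ 196.9232 amu (to 4 decimal places)

196.9232 amu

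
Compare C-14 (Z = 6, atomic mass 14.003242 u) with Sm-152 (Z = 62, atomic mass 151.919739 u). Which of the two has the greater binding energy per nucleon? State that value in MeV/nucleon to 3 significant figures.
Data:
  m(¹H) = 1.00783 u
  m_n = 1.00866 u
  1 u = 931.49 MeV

Sm-152; 8.24 MeV/nucleon

C-14: Σm = 6(1.00783) + 8(1.00866) = 14.11626 u; Δm = 0.113018 u; E_B = 105.28 MeV; E_B/A = 7.520 MeV
Sm-152: Σm = 62(1.00783) + 90(1.00866) = 153.26486 u; Δm = 1.345121 u; E_B = 1253.0 MeV; E_B/A = 8.243 MeV
Sm-152 has the higher binding energy per nucleon, so it is the more tightly bound nucleus.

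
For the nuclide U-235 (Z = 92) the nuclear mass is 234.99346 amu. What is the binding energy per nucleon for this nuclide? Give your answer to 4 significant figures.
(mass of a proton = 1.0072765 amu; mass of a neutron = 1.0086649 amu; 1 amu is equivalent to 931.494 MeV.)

Mass of separated nucleons = 92(1.0072765) + 143(1.0086649) = 92.6694380 + 144.2390807 = 236.9085187 amu
The mass defect is 236.9085187 − 234.99346 = 1.9150587 amu.
Converting to energy: 1.9150587 amu × 931.494 MeV/amu = 1783.87 MeV
Dividing by A = 235 gives 7.591 MeV per nucleon.

7.591 MeV/nucleon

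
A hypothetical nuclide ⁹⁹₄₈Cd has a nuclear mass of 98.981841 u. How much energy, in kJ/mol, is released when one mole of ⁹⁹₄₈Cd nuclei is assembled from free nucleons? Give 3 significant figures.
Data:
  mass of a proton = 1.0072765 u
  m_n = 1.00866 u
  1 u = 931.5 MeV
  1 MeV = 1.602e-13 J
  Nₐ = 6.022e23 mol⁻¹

7.27e+10 kJ/mol

Total constituent mass: 48 × 1.0072765 + 51 × 1.00866 = 99.7909320 u
Mass defect Δm = 99.7909320 − 98.981841 = 0.8090910 u
E_B = 0.8090910 × 931.5 = 753.668 MeV
Per nucleus in joules: 753.668 MeV × 1.602e-13 J/MeV = 1.2074e-10 J
Per mole: 1.2074e-10 J × 6.022e23 mol⁻¹ = 7.2710e+13 J/mol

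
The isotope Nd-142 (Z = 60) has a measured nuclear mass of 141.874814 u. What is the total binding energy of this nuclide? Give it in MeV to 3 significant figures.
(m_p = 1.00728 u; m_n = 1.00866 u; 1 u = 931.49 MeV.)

Mass of separated nucleons = 60(1.00728) + 82(1.00866) = 60.43680 + 82.71012 = 143.14692 u
Δm = 143.14692 − 141.874814 = 1.272106 u
Converting to energy: 1.272106 u × 931.49 MeV/u = 1184.95 MeV

1180 MeV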